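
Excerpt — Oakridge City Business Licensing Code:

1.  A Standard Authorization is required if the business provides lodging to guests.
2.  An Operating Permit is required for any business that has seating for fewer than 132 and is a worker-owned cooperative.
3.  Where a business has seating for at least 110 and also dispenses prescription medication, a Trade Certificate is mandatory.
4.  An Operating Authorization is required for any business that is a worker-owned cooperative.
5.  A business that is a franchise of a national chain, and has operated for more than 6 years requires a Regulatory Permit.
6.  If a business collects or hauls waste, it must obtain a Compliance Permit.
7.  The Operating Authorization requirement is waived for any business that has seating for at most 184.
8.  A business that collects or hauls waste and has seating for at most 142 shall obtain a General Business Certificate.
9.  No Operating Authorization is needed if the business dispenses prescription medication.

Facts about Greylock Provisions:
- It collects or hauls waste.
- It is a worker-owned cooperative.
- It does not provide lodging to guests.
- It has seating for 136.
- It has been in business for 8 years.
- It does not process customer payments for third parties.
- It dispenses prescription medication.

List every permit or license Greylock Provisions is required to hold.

1. does not provide lodging to guests → Standard Authorization not required.
2. seating 136 ≥ 132; is a worker-owned cooperative → Operating Permit not required.
3. seating 136 ≥ 110; dispenses prescription medication → Trade Certificate required.
4. is a worker-owned cooperative → Operating Authorization required.
5. is a worker-owned cooperative (not: is a franchise of a national chain); years in business 8 > 6 → Regulatory Permit not required.
6. collects or hauls waste → Compliance Permit required.
7. seating 136 ≤ 184 → exempt from Operating Authorization.
8. collects or hauls waste; seating 136 ≤ 142 → General Business Certificate required.
9. dispenses prescription medication → exempt from Operating Authorization.

Compliance Permit, General Business Certificate, Trade Certificate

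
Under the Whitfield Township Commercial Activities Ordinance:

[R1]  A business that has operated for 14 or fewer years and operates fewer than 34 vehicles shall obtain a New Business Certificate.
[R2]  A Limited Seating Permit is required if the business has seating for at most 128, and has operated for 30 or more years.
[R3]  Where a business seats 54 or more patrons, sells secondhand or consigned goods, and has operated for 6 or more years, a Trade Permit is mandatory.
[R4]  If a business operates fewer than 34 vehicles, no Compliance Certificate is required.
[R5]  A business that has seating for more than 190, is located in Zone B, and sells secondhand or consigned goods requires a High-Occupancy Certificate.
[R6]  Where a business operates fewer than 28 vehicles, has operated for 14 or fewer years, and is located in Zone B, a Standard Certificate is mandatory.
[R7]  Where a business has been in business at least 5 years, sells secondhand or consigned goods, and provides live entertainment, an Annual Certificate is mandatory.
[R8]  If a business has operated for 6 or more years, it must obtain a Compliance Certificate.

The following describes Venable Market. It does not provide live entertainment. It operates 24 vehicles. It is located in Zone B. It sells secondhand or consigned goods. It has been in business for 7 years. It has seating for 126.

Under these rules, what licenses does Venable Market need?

[R1] years in business 7 ≤ 14; vehicles 24 < 34 → New Business Certificate required.
[R2] seating 126 ≤ 128; years in business 7 < 30 → Limited Seating Permit not required.
[R3] seating 126 ≥ 54; sells secondhand or consigned goods; years in business 7 ≥ 6 → Trade Permit required.
[R4] vehicles 24 < 34 → exempt from Compliance Certificate.
[R5] seating 126 ≤ 190; is located in Zone B; sells secondhand or consigned goods → High-Occupancy Certificate not required.
[R6] vehicles 24 < 28; years in business 7 ≤ 14; is located in Zone B → Standard Certificate required.
[R7] years in business 7 ≥ 5; sells secondhand or consigned goods; does not provide live entertainment → Annual Certificate not required.
[R8] years in business 7 ≥ 6 → Compliance Certificate required.

New Business Certificate, Standard Certificate, Trade Permit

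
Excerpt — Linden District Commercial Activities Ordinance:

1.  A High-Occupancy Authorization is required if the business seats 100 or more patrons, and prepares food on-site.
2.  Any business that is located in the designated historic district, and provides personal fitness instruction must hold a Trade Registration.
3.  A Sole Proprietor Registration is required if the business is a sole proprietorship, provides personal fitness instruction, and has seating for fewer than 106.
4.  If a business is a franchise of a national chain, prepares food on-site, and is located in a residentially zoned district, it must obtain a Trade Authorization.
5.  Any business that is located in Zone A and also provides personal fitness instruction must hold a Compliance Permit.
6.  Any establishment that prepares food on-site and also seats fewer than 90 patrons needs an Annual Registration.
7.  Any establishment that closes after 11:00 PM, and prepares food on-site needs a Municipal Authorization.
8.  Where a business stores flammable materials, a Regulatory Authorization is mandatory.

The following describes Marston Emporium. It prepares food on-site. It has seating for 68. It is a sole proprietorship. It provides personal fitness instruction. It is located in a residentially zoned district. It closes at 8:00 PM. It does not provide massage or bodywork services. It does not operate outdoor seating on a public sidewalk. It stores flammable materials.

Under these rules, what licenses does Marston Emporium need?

Annual Registration, Regulatory Authorization, Sole Proprietor Registration

1. seating 68 < 100; prepares food on-site → High-Occupancy Authorization not required.
2. is located in a residentially zoned district (not: is located in the designated historic district); provides personal fitness instruction → Trade Registration not required.
3. is a sole proprietorship; provides personal fitness instruction; seating 68 < 106 → Sole Proprietor Registration required.
4. is a sole proprietorship (not: is a franchise of a national chain); prepares food on-site; is located in a residentially zoned district → Trade Authorization not required.
5. is located in a residentially zoned district (not: is located in Zone A); provides personal fitness instruction → Compliance Permit not required.
6. prepares food on-site; seating 68 < 90 → Annual Registration required.
7. closes 8:00 PM, at/before 11:00 PM; prepares food on-site → Municipal Authorization not required.
8. stores flammable materials → Regulatory Authorization required.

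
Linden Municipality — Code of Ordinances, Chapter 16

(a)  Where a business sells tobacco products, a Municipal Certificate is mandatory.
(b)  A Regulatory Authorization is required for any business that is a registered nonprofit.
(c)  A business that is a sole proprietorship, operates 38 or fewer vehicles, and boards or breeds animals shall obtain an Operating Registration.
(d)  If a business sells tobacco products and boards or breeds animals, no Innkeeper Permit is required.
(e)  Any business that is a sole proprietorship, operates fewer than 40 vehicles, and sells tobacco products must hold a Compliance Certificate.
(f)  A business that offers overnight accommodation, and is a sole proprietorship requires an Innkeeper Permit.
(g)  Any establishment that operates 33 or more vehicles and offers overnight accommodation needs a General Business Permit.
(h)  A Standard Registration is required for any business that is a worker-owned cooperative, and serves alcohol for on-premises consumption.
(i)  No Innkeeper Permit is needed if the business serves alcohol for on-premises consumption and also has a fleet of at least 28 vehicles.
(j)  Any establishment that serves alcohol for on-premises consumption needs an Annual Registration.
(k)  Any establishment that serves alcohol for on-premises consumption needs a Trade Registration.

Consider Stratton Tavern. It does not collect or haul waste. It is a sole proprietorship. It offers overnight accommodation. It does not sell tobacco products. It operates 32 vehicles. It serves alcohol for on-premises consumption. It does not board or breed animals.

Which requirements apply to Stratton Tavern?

Annual Registration, Trade Registration

(a) does not sell tobacco products → Municipal Certificate not required.
(b) is a sole proprietorship (not: is a registered nonprofit) → Regulatory Authorization not required.
(c) is a sole proprietorship; vehicles 32 ≤ 38; does not board or breed animals → Operating Registration not required.
(d) does not sell tobacco products; does not board or breed animals → Innkeeper Permit exemption does not apply.
(e) is a sole proprietorship; vehicles 32 < 40; does not sell tobacco products → Compliance Certificate not required.
(f) offers overnight accommodation; is a sole proprietorship → Innkeeper Permit required.
(g) vehicles 32 < 33; offers overnight accommodation → General Business Permit not required.
(h) is a sole proprietorship (not: is a worker-owned cooperative); serves alcohol for on-premises consumption → Standard Registration not required.
(i) serves alcohol for on-premises consumption; vehicles 32 ≥ 28 → exempt from Innkeeper Permit.
(j) serves alcohol for on-premises consumption → Annual Registration required.
(k) serves alcohol for on-premises consumption → Trade Registration required.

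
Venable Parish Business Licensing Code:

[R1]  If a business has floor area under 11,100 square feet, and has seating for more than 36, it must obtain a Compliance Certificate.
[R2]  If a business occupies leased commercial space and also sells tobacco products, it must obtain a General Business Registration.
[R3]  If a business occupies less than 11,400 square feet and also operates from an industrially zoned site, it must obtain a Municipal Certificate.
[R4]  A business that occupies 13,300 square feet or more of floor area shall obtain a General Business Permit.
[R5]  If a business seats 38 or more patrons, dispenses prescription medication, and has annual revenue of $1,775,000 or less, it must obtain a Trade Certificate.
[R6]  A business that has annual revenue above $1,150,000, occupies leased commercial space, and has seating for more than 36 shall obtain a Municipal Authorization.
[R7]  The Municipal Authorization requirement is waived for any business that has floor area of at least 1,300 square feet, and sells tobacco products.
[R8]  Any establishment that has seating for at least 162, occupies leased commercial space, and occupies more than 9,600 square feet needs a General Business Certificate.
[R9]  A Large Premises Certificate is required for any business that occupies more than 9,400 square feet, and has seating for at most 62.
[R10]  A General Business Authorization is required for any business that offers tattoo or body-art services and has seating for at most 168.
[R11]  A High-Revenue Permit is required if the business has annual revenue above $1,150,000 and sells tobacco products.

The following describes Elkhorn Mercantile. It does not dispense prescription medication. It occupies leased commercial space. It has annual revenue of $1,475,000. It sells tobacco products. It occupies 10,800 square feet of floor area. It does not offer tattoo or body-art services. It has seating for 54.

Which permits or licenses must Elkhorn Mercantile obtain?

[R1] floor area 10,800 square feet < 11,100 square feet; seating 54 > 36 → Compliance Certificate required.
[R2] occupies leased commercial space; sells tobacco products → General Business Registration required.
[R3] floor area 10,800 square feet < 11,400 square feet; occupies leased commercial space (not: operates from an industrially zoned site) → Municipal Certificate not required.
[R4] floor area 10,800 square feet < 13,300 square feet → General Business Permit not required.
[R5] seating 54 ≥ 38; does not dispense prescription medication; revenue $1,475,000 ≤ $1,775,000 → Trade Certificate not required.
[R6] revenue $1,475,000 > $1,150,000; occupies leased commercial space; seating 54 > 36 → Municipal Authorization required.
[R7] floor area 10,800 square feet ≥ 1,300 square feet; sells tobacco products → exempt from Municipal Authorization.
[R8] seating 54 < 162; occupies leased commercial space; floor area 10,800 square feet > 9,600 square feet → General Business Certificate not required.
[R9] floor area 10,800 square feet > 9,400 square feet; seating 54 ≤ 62 → Large Premises Certificate required.
[R10] does not offer tattoo or body-art services; seating 54 ≤ 168 → General Business Authorization not required.
[R11] revenue $1,475,000 > $1,150,000; sells tobacco products → High-Revenue Permit required.

Compliance Certificate, General Business Registration, High-Revenue Permit, Large Premises Certificate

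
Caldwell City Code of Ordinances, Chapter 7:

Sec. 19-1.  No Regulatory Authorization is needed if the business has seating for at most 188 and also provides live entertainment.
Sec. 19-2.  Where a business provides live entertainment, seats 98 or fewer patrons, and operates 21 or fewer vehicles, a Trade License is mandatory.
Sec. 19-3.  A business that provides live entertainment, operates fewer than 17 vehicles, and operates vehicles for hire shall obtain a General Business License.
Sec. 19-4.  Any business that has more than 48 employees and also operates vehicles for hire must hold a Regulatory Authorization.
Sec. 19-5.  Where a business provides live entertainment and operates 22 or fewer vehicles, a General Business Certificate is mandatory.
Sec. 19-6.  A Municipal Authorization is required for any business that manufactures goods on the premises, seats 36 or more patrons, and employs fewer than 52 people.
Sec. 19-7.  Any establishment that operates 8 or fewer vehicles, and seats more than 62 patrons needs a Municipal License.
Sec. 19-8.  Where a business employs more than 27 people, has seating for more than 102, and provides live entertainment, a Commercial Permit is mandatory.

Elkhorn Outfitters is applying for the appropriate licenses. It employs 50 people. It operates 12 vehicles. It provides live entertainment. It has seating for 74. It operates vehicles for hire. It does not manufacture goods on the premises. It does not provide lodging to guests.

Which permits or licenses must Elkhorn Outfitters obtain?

General Business Certificate, General Business License, Trade License

Sec. 19-1. seating 74 ≤ 188; provides live entertainment → exempt from Regulatory Authorization.
Sec. 19-2. provides live entertainment; seating 74 ≤ 98; vehicles 12 ≤ 21 → Trade License required.
Sec. 19-3. provides live entertainment; vehicles 12 < 17; operates vehicles for hire → General Business License required.
Sec. 19-4. employees 50 > 48; operates vehicles for hire → Regulatory Authorization required.
Sec. 19-5. provides live entertainment; vehicles 12 ≤ 22 → General Business Certificate required.
Sec. 19-6. does not manufacture goods on the premises; seating 74 ≥ 36; employees 50 < 52 → Municipal Authorization not required.
Sec. 19-7. vehicles 12 > 8; seating 74 > 62 → Municipal License not required.
Sec. 19-8. employees 50 > 27; seating 74 ≤ 102; provides live entertainment → Commercial Permit not required.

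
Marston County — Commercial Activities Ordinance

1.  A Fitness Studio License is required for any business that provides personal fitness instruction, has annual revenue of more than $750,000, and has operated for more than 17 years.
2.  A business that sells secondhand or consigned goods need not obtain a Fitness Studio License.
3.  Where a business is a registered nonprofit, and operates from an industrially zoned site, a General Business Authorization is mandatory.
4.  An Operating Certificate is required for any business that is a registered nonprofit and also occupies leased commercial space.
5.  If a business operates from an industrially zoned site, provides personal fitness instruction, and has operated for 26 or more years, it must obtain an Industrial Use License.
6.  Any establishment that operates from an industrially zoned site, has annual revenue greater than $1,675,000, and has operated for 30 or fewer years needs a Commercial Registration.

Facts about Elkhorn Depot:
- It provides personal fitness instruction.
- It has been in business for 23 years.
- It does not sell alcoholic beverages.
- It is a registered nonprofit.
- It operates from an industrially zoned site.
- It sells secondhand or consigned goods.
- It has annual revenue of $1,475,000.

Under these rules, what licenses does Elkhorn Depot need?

General Business Authorization

1. provides personal fitness instruction; revenue $1,475,000 > $750,000; years in business 23 > 17 → Fitness Studio License required.
2. sells secondhand or consigned goods → exempt from Fitness Studio License.
3. is a registered nonprofit; operates from an industrially zoned site → General Business Authorization required.
4. is a registered nonprofit; operates from an industrially zoned site (not: occupies leased commercial space) → Operating Certificate not required.
5. operates from an industrially zoned site; provides personal fitness instruction; years in business 23 < 26 → Industrial Use License not required.
6. operates from an industrially zoned site; revenue $1,475,000 ≤ $1,675,000; years in business 23 ≤ 30 → Commercial Registration not required.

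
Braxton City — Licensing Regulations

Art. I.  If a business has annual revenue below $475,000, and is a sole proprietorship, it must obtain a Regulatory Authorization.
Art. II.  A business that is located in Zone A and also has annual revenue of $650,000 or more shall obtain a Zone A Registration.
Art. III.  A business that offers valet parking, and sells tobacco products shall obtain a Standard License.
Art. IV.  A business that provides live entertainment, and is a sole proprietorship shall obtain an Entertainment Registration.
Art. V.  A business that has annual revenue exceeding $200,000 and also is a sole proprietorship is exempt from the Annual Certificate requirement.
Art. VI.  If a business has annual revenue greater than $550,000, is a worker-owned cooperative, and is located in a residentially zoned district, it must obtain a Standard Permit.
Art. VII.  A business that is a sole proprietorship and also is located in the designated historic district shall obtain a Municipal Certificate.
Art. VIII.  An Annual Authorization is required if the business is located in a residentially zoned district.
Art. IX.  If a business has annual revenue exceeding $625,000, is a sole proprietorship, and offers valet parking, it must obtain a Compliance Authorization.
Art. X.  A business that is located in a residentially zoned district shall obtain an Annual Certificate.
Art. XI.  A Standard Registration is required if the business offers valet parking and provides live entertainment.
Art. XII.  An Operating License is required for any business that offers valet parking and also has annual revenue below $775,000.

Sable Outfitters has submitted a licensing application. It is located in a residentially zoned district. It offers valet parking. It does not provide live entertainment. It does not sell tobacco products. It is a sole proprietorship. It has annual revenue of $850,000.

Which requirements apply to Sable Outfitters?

Art. I. revenue $850,000 ≥ $475,000; is a sole proprietorship → Regulatory Authorization not required.
Art. II. is located in a residentially zoned district (not: is located in Zone A); revenue $850,000 ≥ $650,000 → Zone A Registration not required.
Art. III. offers valet parking; does not sell tobacco products → Standard License not required.
Art. IV. does not provide live entertainment; is a sole proprietorship → Entertainment Registration not required.
Art. V. revenue $850,000 > $200,000; is a sole proprietorship → exempt from Annual Certificate.
Art. VI. revenue $850,000 > $550,000; is a sole proprietorship (not: is a worker-owned cooperative); is located in a residentially zoned district → Standard Permit not required.
Art. VII. is a sole proprietorship; is located in a residentially zoned district (not: is located in the designated historic district) → Municipal Certificate not required.
Art. VIII. is located in a residentially zoned district → Annual Authorization required.
Art. IX. revenue $850,000 > $625,000; is a sole proprietorship; offers valet parking → Compliance Authorization required.
Art. X. is located in a residentially zoned district → Annual Certificate required.
Art. XI. offers valet parking; does not provide live entertainment → Standard Registration not required.
Art. XII. offers valet parking; revenue $850,000 ≥ $775,000 → Operating License not required.

Annual Authorization, Compliance Authorization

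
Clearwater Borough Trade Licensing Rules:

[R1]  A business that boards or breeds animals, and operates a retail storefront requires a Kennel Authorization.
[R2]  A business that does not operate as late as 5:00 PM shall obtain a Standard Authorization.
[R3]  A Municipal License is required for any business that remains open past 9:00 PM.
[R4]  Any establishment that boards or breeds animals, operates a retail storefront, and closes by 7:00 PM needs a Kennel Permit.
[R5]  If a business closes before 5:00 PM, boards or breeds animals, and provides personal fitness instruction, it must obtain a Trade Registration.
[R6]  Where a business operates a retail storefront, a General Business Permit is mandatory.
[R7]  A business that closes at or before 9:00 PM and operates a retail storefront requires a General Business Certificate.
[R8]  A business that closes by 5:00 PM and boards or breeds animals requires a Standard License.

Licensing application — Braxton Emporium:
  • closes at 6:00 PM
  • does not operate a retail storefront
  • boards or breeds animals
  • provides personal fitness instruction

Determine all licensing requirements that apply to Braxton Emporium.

[R1] boards or breeds animals; does not operate a retail storefront → Kennel Authorization not required.
[R2] closes 6:00 PM, after 5:00 PM → Standard Authorization not required.
[R3] closes 6:00 PM, at/before 9:00 PM → Municipal License not required.
[R4] boards or breeds animals; does not operate a retail storefront; closes 6:00 PM, at/before 7:00 PM → Kennel Permit not required.
[R5] closes 6:00 PM, after 5:00 PM; boards or breeds animals; provides personal fitness instruction → Trade Registration not required.
[R6] does not operate a retail storefront → General Business Permit not required.
[R7] closes 6:00 PM, at/before 9:00 PM; does not operate a retail storefront → General Business Certificate not required.
[R8] closes 6:00 PM, after 5:00 PM; boards or breeds animals → Standard License not required.

None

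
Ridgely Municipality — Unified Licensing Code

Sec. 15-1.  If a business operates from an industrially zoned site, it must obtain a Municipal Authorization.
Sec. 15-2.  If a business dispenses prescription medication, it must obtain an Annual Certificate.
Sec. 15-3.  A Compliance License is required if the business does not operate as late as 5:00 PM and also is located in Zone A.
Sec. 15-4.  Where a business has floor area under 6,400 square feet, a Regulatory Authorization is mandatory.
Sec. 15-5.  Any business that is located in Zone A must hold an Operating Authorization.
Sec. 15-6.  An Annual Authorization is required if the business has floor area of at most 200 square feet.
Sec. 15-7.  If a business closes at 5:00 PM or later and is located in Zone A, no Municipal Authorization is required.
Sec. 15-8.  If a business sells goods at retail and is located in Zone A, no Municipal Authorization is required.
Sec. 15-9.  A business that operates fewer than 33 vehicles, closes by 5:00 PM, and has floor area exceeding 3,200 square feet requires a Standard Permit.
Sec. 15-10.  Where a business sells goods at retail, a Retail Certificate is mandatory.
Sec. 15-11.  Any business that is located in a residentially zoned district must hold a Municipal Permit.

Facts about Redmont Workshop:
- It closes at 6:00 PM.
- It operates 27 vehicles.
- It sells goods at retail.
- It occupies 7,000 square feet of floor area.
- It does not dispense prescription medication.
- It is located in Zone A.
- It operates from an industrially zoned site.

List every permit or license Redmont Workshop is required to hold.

Operating Authorization, Retail Certificate

Sec. 15-1. operates from an industrially zoned site → Municipal Authorization required.
Sec. 15-2. does not dispense prescription medication → Annual Certificate not required.
Sec. 15-3. closes 6:00 PM, after 5:00 PM; is located in Zone A → Compliance License not required.
Sec. 15-4. floor area 7,000 square feet ≥ 6,400 square feet → Regulatory Authorization not required.
Sec. 15-5. is located in Zone A → Operating Authorization required.
Sec. 15-6. floor area 7,000 square feet > 200 square feet → Annual Authorization not required.
Sec. 15-7. closes 6:00 PM, after 5:00 PM; is located in Zone A → exempt from Municipal Authorization.
Sec. 15-8. sells goods at retail; is located in Zone A → exempt from Municipal Authorization.
Sec. 15-9. vehicles 27 < 33; closes 6:00 PM, after 5:00 PM; floor area 7,000 square feet > 3,200 square feet → Standard Permit not required.
Sec. 15-10. sells goods at retail → Retail Certificate required.
Sec. 15-11. is located in Zone A (not: is located in a residentially zoned district) → Municipal Permit not required.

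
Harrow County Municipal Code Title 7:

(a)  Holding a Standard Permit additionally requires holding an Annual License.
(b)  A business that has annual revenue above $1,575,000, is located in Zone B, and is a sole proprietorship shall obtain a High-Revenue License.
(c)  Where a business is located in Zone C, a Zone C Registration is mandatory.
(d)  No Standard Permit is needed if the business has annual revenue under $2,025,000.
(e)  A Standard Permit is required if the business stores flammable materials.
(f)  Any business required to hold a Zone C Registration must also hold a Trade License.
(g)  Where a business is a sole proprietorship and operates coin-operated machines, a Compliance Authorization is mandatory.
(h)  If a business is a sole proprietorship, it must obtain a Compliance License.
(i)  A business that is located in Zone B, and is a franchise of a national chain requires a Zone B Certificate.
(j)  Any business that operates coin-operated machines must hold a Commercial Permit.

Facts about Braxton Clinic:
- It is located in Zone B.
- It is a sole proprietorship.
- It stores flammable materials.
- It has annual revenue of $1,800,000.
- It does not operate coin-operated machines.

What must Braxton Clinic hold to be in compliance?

Compliance License, High-Revenue License

(a) Standard Permit is not required → no effect.
(b) revenue $1,800,000 > $1,575,000; is located in Zone B; is a sole proprietorship → High-Revenue License required.
(c) is located in Zone B (not: is located in Zone C) → Zone C Registration not required.
(d) revenue $1,800,000 < $2,025,000 → exempt from Standard Permit.
(e) stores flammable materials → Standard Permit required.
(f) Zone C Registration is not required → no effect.
(g) is a sole proprietorship; does not operate coin-operated machines → Compliance Authorization not required.
(h) is a sole proprietorship → Compliance License required.
(i) is located in Zone B; is a sole proprietorship (not: is a franchise of a national chain) → Zone B Certificate not required.
(j) does not operate coin-operated machines → Commercial Permit not required.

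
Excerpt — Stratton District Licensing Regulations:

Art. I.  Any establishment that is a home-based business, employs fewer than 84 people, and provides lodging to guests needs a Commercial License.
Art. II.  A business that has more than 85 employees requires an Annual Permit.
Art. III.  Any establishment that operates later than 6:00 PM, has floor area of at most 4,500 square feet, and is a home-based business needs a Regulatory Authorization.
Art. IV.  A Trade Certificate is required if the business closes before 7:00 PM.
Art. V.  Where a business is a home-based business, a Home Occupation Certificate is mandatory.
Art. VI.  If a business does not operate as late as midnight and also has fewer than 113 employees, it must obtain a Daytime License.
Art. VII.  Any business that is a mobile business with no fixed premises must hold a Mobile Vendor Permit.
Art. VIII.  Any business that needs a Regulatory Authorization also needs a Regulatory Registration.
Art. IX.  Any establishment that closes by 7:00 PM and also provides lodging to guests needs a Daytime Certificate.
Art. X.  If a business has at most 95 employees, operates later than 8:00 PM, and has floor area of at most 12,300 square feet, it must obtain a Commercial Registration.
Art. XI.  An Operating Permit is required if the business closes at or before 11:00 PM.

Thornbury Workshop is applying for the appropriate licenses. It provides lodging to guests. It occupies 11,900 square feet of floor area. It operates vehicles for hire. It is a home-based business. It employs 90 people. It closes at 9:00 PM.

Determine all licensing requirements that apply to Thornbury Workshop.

Annual Permit, Commercial Registration, Daytime License, Home Occupation Certificate, Operating Permit

Art. I. is a home-based business; employees 90 ≥ 84; provides lodging to guests → Commercial License not required.
Art. II. employees 90 > 85 → Annual Permit required.
Art. III. closes 9:00 PM, after 6:00 PM; floor area 11,900 square feet > 4,500 square feet; is a home-based business → Regulatory Authorization not required.
Art. IV. closes 9:00 PM, after 7:00 PM → Trade Certificate not required.
Art. V. is a home-based business → Home Occupation Certificate required.
Art. VI. closes 9:00 PM, at/before midnight; employees 90 < 113 → Daytime License required.
Art. VII. is a home-based business (not: is a mobile business with no fixed premises) → Mobile Vendor Permit not required.
Art. VIII. Regulatory Authorization is not required → no effect.
Art. IX. closes 9:00 PM, after 7:00 PM; provides lodging to guests → Daytime Certificate not required.
Art. X. employees 90 ≤ 95; closes 9:00 PM, after 8:00 PM; floor area 11,900 square feet ≤ 12,300 square feet → Commercial Registration required.
Art. XI. closes 9:00 PM, at/before 11:00 PM → Operating Permit required.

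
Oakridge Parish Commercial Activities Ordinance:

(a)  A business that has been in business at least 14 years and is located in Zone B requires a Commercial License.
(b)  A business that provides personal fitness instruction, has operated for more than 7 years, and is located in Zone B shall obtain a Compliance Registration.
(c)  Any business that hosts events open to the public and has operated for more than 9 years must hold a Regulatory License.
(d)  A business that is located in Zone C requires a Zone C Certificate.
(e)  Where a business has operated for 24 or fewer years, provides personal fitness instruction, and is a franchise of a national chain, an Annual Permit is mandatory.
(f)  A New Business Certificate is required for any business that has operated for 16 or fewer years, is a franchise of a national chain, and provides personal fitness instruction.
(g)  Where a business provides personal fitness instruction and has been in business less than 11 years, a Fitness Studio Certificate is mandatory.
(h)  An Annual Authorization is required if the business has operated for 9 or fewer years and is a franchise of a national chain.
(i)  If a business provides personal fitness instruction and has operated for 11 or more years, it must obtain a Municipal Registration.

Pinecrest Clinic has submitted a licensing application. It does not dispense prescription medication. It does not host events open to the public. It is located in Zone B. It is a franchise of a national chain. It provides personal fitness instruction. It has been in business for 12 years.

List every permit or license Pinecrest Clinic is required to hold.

(a) years in business 12 < 14; is located in Zone B → Commercial License not required.
(b) provides personal fitness instruction; years in business 12 > 7; is located in Zone B → Compliance Registration required.
(c) does not host events open to the public; years in business 12 > 9 → Regulatory License not required.
(d) is located in Zone B (not: is located in Zone C) → Zone C Certificate not required.
(e) years in business 12 ≤ 24; provides personal fitness instruction; is a franchise of a national chain → Annual Permit required.
(f) years in business 12 ≤ 16; is a franchise of a national chain; provides personal fitness instruction → New Business Certificate required.
(g) provides personal fitness instruction; years in business 12 ≥ 11 → Fitness Studio Certificate not required.
(h) years in business 12 > 9; is a franchise of a national chain → Annual Authorization not required.
(i) provides personal fitness instruction; years in business 12 ≥ 11 → Municipal Registration required.

Annual Permit, Compliance Registration, Municipal Registration, New Business Certificate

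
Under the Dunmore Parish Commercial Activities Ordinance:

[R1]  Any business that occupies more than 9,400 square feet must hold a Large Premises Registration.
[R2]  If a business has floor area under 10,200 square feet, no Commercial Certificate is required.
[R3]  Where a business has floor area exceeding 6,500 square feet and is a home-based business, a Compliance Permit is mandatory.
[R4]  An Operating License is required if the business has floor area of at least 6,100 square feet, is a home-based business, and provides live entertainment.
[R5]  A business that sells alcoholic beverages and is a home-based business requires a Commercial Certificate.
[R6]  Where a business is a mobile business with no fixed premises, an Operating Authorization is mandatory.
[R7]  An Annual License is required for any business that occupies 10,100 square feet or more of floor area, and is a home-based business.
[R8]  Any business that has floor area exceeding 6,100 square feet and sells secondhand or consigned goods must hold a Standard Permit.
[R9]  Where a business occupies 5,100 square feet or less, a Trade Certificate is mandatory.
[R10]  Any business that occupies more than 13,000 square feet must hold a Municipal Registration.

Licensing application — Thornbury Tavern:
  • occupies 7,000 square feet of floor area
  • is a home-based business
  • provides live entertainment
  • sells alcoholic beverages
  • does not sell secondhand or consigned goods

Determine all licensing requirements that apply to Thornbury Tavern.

Compliance Permit, Operating License

[R1] floor area 7,000 square feet ≤ 9,400 square feet → Large Premises Registration not required.
[R2] floor area 7,000 square feet < 10,200 square feet → exempt from Commercial Certificate.
[R3] floor area 7,000 square feet > 6,500 square feet; is a home-based business → Compliance Permit required.
[R4] floor area 7,000 square feet ≥ 6,100 square feet; is a home-based business; provides live entertainment → Operating License required.
[R5] sells alcoholic beverages; is a home-based business → Commercial Certificate required.
[R6] is a home-based business (not: is a mobile business with no fixed premises) → Operating Authorization not required.
[R7] floor area 7,000 square feet < 10,100 square feet; is a home-based business → Annual License not required.
[R8] floor area 7,000 square feet > 6,100 square feet; does not sell secondhand or consigned goods → Standard Permit not required.
[R9] floor area 7,000 square feet > 5,100 square feet → Trade Certificate not required.
[R10] floor area 7,000 square feet ≤ 13,000 square feet → Municipal Registration not required.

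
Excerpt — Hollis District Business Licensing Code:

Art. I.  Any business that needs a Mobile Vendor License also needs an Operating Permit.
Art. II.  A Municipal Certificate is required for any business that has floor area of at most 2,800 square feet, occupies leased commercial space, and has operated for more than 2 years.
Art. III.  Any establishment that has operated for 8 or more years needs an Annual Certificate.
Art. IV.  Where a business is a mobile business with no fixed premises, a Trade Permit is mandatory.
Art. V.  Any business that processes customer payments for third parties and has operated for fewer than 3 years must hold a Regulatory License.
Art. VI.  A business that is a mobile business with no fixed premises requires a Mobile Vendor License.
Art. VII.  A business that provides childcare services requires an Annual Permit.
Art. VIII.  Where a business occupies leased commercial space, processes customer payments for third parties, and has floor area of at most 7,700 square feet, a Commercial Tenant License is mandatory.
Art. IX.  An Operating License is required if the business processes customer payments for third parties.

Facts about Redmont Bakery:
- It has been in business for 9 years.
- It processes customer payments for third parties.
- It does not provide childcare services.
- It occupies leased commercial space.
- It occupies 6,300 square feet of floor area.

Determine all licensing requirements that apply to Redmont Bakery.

Art. I. Mobile Vendor License is not required → no effect.
Art. II. floor area 6,300 square feet > 2,800 square feet; occupies leased commercial space; years in business 9 > 2 → Municipal Certificate not required.
Art. III. years in business 9 ≥ 8 → Annual Certificate required.
Art. IV. occupies leased commercial space (not: is a mobile business with no fixed premises) → Trade Permit not required.
Art. V. processes customer payments for third parties; years in business 9 ≥ 3 → Regulatory License not required.
Art. VI. occupies leased commercial space (not: is a mobile business with no fixed premises) → Mobile Vendor License not required.
Art. VII. does not provide childcare services → Annual Permit not required.
Art. VIII. occupies leased commercial space; processes customer payments for third parties; floor area 6,300 square feet ≤ 7,700 square feet → Commercial Tenant License required.
Art. IX. processes customer payments for third parties → Operating License required.

Annual Certificate, Commercial Tenant License, Operating License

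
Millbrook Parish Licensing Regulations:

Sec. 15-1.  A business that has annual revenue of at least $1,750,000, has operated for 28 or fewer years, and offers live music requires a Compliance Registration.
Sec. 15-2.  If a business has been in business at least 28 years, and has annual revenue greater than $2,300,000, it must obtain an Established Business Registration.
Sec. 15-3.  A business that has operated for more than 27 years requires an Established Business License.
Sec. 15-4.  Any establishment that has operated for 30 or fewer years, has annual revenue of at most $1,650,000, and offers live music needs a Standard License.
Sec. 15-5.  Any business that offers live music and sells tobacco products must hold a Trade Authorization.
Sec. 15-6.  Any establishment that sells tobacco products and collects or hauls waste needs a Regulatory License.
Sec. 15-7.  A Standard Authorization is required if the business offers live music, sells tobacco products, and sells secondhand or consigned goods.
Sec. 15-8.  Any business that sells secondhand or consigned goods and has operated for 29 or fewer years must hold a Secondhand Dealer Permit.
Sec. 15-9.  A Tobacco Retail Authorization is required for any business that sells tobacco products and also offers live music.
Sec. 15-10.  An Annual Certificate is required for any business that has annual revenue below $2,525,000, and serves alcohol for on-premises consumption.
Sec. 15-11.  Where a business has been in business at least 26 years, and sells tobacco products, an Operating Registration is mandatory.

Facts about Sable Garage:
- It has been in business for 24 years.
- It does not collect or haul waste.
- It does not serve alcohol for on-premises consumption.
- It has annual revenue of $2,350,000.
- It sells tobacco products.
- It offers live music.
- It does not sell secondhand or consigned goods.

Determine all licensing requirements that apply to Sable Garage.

Compliance Registration, Tobacco Retail Authorization, Trade Authorization

Sec. 15-1. revenue $2,350,000 ≥ $1,750,000; years in business 24 ≤ 28; offers live music → Compliance Registration required.
Sec. 15-2. years in business 24 < 28; revenue $2,350,000 > $2,300,000 → Established Business Registration not required.
Sec. 15-3. years in business 24 ≤ 27 → Established Business License not required.
Sec. 15-4. years in business 24 ≤ 30; revenue $2,350,000 > $1,650,000; offers live music → Standard License not required.
Sec. 15-5. offers live music; sells tobacco products → Trade Authorization required.
Sec. 15-6. sells tobacco products; does not collect or haul waste → Regulatory License not required.
Sec. 15-7. offers live music; sells tobacco products; does not sell secondhand or consigned goods → Standard Authorization not required.
Sec. 15-8. does not sell secondhand or consigned goods; years in business 24 ≤ 29 → Secondhand Dealer Permit not required.
Sec. 15-9. sells tobacco products; offers live music → Tobacco Retail Authorization required.
Sec. 15-10. revenue $2,350,000 < $2,525,000; does not serve alcohol for on-premises consumption → Annual Certificate not required.
Sec. 15-11. years in business 24 < 26; sells tobacco products → Operating Registration not required.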